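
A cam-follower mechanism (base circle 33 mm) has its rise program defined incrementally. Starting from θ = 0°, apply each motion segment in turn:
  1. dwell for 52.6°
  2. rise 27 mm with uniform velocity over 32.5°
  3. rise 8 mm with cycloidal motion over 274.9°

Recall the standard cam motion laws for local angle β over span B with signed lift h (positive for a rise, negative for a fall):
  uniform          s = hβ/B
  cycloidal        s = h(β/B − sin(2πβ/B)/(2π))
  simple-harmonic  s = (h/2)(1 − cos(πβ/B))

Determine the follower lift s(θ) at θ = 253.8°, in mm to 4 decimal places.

seg 1 [0°–52.6°] dwell: s stays 0.0000
seg 2 [52.6°–85.1°] uniform, h=27: full span → s += 27 → s = 27.0000
seg 3 [85.1°–360°] cycloidal, h=8: θ=253.8° here. β=168.7, B=274.9. 8·(0.6137 − sin(2π·0.6137)/(2π)) = 5.7435 → s = 32.7435

32.7435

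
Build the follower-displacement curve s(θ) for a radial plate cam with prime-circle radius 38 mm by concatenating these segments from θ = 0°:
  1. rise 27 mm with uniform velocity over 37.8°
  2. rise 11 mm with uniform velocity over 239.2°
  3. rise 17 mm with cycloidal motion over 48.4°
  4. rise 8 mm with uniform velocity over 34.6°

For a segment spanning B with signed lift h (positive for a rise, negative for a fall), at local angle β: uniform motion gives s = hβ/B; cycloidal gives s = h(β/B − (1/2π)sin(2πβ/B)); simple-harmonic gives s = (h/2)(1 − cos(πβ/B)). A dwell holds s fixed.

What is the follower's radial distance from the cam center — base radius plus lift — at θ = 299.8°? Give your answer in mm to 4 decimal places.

seg 1 [0°–37.8°] uniform, h=27: full span → s += 27 → s = 27.0000
seg 2 [37.8°–277°] uniform, h=11: full span → s += 11 → s = 38.0000
seg 3 [277°–325.4°] cycloidal, h=17: θ=299.8° here. β=22.8, B=48.4. 17·(0.4711 − sin(2π·0.4711)/(2π)) = 7.5192 → s = 45.5192
radial distance = base radius + s = 38 + 45.5192 = 83.5192

83.5192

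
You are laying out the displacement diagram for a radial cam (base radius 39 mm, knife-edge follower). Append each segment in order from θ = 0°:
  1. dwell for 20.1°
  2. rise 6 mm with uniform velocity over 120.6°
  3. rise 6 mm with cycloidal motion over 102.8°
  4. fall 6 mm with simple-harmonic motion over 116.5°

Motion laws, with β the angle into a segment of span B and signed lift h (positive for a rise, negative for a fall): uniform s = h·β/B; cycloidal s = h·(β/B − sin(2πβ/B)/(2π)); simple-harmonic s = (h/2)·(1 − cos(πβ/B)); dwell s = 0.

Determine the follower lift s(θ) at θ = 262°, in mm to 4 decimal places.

seg 1 [0°–20.1°] dwell: s stays 0.0000
seg 2 [20.1°–140.7°] uniform, h=6: full span → s += 6 → s = 6.0000
seg 3 [140.7°–243.5°] cycloidal, h=6: full span → s += 6 → s = 12.0000
seg 4 [243.5°–360°] simple-harmonic, h=-6: θ=262° here. β=18.5, B=116.5. -6/2·(1 − cos(π·0.1588)) = -0.3656 → s = 11.6344

11.6344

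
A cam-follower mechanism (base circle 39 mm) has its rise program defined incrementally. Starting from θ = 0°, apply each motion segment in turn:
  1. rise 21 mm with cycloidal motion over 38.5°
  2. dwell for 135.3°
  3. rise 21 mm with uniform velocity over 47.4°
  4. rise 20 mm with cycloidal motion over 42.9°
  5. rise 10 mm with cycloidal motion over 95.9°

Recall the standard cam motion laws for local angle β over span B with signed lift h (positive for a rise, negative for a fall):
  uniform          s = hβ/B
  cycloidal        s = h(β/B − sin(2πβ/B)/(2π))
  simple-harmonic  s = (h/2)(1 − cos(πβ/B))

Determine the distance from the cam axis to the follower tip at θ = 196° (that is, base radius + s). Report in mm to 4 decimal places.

seg 1 [0°–38.5°] cycloidal, h=21: full span → s += 21 → s = 21.0000
seg 2 [38.5°–173.8°] dwell: s stays 21.0000
seg 3 [173.8°–221.2°] uniform, h=21: θ=196° here. β=22.2, B=47.4. 21·22.2/47.4 = 9.8354 → s = 30.8354
radial distance = base radius + s = 39 + 30.8354 = 69.8354

69.8354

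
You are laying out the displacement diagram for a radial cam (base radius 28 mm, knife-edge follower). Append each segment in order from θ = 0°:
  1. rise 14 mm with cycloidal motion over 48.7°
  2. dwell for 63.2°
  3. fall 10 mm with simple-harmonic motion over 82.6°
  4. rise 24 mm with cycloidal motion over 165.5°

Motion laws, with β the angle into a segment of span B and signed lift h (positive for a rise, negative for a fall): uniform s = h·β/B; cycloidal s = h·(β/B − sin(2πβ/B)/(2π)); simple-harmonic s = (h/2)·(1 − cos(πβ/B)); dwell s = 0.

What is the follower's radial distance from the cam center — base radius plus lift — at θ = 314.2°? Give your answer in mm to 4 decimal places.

seg 1 [0°–48.7°] cycloidal, h=14: full span → s += 14 → s = 14.0000
seg 2 [48.7°–111.9°] dwell: s stays 14.0000
seg 3 [111.9°–194.5°] simple-harmonic, h=-10: full span → s += -10 → s = 4.0000
seg 4 [194.5°–360°] cycloidal, h=24: θ=314.2° here. β=119.7, B=165.5. 24·(0.7233 − sin(2π·0.7233)/(2π)) = 21.1243 → s = 25.1243
radial distance = base radius + s = 28 + 25.1243 = 53.1243

53.1243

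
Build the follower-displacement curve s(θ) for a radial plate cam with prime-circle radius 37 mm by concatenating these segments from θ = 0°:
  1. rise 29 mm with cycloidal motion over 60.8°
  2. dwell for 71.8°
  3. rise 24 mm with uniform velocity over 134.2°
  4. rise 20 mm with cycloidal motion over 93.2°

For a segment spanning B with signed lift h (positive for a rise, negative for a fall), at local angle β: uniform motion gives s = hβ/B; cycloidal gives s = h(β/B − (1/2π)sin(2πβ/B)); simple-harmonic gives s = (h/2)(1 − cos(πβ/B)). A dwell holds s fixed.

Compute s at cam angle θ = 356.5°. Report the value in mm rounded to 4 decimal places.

seg 1 [0°–60.8°] cycloidal, h=29: full span → s += 29 → s = 29.0000
seg 2 [60.8°–132.6°] dwell: s stays 29.0000
seg 3 [132.6°–266.8°] uniform, h=24: full span → s += 24 → s = 53.0000
seg 4 [266.8°–360°] cycloidal, h=20: θ=356.5° here. β=89.7, B=93.2. 20·(0.9624 − sin(2π·0.9624)/(2π)) = 19.9930 → s = 72.9930

72.9930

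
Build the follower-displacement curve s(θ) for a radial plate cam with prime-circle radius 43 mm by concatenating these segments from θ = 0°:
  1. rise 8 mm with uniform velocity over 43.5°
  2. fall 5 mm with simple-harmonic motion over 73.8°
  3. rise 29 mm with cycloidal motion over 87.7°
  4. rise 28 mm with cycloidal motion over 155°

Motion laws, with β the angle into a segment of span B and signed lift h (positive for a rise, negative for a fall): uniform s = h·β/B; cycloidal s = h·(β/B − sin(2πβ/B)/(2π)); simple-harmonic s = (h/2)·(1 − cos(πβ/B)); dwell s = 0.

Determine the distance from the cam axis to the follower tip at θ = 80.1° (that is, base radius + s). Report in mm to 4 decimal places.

seg 1 [0°–43.5°] uniform, h=8: full span → s += 8 → s = 8.0000
seg 2 [43.5°–117.3°] simple-harmonic, h=-5: θ=80.1° here. β=36.6, B=73.8. -5/2·(1 − cos(π·0.4959)) = -2.4681 → s = 5.5319
radial distance = base radius + s = 43 + 5.5319 = 48.5319

48.5319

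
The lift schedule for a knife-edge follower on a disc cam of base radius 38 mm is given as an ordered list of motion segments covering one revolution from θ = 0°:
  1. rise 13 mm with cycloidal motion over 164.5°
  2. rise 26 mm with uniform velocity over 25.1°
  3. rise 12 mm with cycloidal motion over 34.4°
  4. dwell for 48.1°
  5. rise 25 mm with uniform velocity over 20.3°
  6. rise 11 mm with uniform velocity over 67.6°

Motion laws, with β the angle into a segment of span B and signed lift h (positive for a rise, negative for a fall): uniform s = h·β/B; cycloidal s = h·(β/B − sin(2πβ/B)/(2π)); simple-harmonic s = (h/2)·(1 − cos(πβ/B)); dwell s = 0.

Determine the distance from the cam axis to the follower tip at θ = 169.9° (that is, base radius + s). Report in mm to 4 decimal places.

seg 1 [0°–164.5°] cycloidal, h=13: full span → s += 13 → s = 13.0000
seg 2 [164.5°–189.6°] uniform, h=26: θ=169.9° here. β=5.4, B=25.1. 26·5.4/25.1 = 5.5936 → s = 18.5936
radial distance = base radius + s = 38 + 18.5936 = 56.5936

56.5936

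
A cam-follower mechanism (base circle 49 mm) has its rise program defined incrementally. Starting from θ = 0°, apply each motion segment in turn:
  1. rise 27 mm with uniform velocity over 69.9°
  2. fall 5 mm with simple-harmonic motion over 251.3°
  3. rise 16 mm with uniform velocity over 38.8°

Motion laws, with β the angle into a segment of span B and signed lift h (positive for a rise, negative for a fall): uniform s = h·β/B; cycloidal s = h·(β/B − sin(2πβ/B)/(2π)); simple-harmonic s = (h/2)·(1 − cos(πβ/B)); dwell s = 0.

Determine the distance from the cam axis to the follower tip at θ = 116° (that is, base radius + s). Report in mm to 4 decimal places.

seg 1 [0°–69.9°] uniform, h=27: full span → s += 27 → s = 27.0000
seg 2 [69.9°–321.2°] simple-harmonic, h=-5: θ=116° here. β=46.1, B=251.3. -5/2·(1 − cos(π·0.1834)) = -0.4038 → s = 26.5962
radial distance = base radius + s = 49 + 26.5962 = 75.5962

75.5962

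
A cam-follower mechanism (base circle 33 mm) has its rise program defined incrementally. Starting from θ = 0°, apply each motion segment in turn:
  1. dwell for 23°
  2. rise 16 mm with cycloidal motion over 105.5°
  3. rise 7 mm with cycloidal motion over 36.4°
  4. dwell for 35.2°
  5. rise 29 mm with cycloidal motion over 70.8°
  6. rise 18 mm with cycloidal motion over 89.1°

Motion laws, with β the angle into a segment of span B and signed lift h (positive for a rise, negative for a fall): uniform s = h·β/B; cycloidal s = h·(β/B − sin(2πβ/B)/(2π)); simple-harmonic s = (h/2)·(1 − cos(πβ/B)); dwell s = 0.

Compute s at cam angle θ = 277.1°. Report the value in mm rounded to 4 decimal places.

seg 1 [0°–23°] dwell: s stays 0.0000
seg 2 [23°–128.5°] cycloidal, h=16: full span → s += 16 → s = 16.0000
seg 3 [128.5°–164.9°] cycloidal, h=7: full span → s += 7 → s = 23.0000
seg 4 [164.9°–200.1°] dwell: s stays 23.0000
seg 5 [200.1°–270.9°] cycloidal, h=29: full span → s += 29 → s = 52.0000
seg 6 [270.9°–360°] cycloidal, h=18: θ=277.1° here. β=6.2, B=89.1. 18·(0.0696 − sin(2π·0.0696)/(2π)) = 0.0395 → s = 52.0395

52.0395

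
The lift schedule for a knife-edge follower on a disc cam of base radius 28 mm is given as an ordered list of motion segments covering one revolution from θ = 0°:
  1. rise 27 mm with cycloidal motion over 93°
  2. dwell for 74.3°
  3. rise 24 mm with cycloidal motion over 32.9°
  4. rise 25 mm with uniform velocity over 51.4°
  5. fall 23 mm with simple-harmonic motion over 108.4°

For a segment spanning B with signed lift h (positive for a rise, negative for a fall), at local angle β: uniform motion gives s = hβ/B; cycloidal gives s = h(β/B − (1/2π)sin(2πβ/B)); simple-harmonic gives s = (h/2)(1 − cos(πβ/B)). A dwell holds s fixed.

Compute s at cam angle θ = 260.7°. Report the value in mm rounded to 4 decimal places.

seg 1 [0°–93°] cycloidal, h=27: full span → s += 27 → s = 27.0000
seg 2 [93°–167.3°] dwell: s stays 27.0000
seg 3 [167.3°–200.2°] cycloidal, h=24: full span → s += 24 → s = 51.0000
seg 4 [200.2°–251.6°] uniform, h=25: full span → s += 25 → s = 76.0000
seg 5 [251.6°–360°] simple-harmonic, h=-23: θ=260.7° here. β=9.1, B=108.4. -23/2·(1 − cos(π·0.0839)) = -0.3976 → s = 75.6024

75.6024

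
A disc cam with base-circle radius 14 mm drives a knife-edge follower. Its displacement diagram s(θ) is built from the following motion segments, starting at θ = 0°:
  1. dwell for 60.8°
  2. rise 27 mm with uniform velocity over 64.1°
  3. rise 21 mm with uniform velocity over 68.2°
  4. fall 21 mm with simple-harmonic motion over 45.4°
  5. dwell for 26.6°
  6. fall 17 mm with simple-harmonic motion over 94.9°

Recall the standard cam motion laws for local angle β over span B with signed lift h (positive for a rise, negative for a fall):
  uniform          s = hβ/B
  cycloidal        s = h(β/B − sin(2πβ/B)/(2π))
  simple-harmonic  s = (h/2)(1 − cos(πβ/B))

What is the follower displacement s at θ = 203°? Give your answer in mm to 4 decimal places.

seg 1 [0°–60.8°] dwell: s stays 0.0000
seg 2 [60.8°–124.9°] uniform, h=27: full span → s += 27 → s = 27.0000
seg 3 [124.9°–193.1°] uniform, h=21: full span → s += 21 → s = 48.0000
seg 4 [193.1°–238.5°] simple-harmonic, h=-21: θ=203° here. β=9.9, B=45.4. -21/2·(1 − cos(π·0.2181)) = -2.3690 → s = 45.6310

45.6310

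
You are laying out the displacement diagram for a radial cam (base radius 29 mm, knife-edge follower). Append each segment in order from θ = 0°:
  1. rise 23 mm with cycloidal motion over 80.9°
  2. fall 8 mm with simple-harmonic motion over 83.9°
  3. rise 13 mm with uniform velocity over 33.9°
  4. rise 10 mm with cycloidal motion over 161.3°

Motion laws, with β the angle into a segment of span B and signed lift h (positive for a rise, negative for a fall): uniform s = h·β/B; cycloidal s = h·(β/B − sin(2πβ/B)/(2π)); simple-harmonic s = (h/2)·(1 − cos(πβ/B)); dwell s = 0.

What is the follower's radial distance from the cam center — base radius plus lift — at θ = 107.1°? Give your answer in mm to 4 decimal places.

seg 1 [0°–80.9°] cycloidal, h=23: full span → s += 23 → s = 23.0000
seg 2 [80.9°–164.8°] simple-harmonic, h=-8: θ=107.1° here. β=26.2, B=83.9. -8/2·(1 − cos(π·0.3123)) = -1.7754 → s = 21.2246
radial distance = base radius + s = 29 + 21.2246 = 50.2246

50.2246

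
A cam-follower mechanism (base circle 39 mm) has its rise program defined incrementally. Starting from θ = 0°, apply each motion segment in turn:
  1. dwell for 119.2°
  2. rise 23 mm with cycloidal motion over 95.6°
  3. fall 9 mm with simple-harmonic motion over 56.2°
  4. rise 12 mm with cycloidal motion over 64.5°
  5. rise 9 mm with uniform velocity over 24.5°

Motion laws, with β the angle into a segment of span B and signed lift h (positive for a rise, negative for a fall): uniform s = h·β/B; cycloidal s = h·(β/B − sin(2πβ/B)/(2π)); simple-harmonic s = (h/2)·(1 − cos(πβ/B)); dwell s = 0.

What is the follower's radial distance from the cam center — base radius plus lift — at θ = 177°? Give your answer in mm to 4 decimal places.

seg 1 [0°–119.2°] dwell: s stays 0.0000
seg 2 [119.2°–214.8°] cycloidal, h=23: θ=177° here. β=57.8, B=95.6. 23·(0.6046 − sin(2π·0.6046)/(2π)) = 16.1422 → s = 16.1422
radial distance = base radius + s = 39 + 16.1422 = 55.1422

55.1422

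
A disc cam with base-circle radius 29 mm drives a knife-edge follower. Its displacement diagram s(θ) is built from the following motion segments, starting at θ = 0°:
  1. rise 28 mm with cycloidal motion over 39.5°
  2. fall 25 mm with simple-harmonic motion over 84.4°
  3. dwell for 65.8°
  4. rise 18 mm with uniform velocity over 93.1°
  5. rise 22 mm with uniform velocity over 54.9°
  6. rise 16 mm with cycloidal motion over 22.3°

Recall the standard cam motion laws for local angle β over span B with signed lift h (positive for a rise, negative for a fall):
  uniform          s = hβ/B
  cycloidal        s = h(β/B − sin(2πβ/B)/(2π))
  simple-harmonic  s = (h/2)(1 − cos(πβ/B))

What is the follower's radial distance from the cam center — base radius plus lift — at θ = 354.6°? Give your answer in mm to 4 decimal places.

seg 1 [0°–39.5°] cycloidal, h=28: full span → s += 28 → s = 28.0000
seg 2 [39.5°–123.9°] simple-harmonic, h=-25: full span → s += -25 → s = 3.0000
seg 3 [123.9°–189.7°] dwell: s stays 3.0000
seg 4 [189.7°–282.8°] uniform, h=18: full span → s += 18 → s = 21.0000
seg 5 [282.8°–337.7°] uniform, h=22: full span → s += 22 → s = 43.0000
seg 6 [337.7°–360°] cycloidal, h=16: θ=354.6° here. β=16.9, B=22.3. 16·(0.7578 − sin(2π·0.7578)/(2π)) = 14.6689 → s = 57.6689
radial distance = base radius + s = 29 + 57.6689 = 86.6689

86.6689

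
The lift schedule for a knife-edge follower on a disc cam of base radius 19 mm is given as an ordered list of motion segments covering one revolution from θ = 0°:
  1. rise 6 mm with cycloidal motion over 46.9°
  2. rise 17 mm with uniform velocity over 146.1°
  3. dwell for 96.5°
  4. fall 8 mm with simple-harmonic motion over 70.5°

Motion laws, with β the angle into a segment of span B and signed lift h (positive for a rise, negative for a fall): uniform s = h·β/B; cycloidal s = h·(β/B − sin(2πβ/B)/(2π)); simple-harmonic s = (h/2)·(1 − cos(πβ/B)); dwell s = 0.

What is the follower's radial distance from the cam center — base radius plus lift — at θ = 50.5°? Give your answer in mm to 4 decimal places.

seg 1 [0°–46.9°] cycloidal, h=6: full span → s += 6 → s = 6.0000
seg 2 [46.9°–193°] uniform, h=17: θ=50.5° here. β=3.6, B=146.1. 17·3.6/146.1 = 0.4189 → s = 6.4189
radial distance = base radius + s = 19 + 6.4189 = 25.4189

25.4189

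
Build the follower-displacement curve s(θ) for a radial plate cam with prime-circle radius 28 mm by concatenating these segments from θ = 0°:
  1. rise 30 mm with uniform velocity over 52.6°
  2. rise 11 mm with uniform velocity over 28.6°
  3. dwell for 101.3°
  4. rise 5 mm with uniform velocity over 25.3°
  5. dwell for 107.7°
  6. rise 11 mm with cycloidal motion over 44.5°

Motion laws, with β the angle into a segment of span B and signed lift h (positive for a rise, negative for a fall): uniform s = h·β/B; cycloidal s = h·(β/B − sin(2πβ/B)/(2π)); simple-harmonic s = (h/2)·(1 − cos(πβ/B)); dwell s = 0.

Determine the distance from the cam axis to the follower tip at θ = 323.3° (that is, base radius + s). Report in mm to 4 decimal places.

seg 1 [0°–52.6°] uniform, h=30: full span → s += 30 → s = 30.0000
seg 2 [52.6°–81.2°] uniform, h=11: full span → s += 11 → s = 41.0000
seg 3 [81.2°–182.5°] dwell: s stays 41.0000
seg 4 [182.5°–207.8°] uniform, h=5: full span → s += 5 → s = 46.0000
seg 5 [207.8°–315.5°] dwell: s stays 46.0000
seg 6 [315.5°–360°] cycloidal, h=11: θ=323.3° here. β=7.8, B=44.5. 11·(0.1753 − sin(2π·0.1753)/(2π)) = 0.3668 → s = 46.3668
radial distance = base radius + s = 28 + 46.3668 = 74.3668

74.3668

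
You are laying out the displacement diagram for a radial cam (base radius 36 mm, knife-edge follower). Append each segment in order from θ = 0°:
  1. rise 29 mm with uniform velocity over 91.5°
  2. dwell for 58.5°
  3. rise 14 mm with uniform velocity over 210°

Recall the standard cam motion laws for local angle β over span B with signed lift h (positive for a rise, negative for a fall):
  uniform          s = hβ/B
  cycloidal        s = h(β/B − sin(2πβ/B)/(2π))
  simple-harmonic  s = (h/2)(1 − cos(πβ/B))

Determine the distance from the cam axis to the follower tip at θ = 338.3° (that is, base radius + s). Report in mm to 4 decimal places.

seg 1 [0°–91.5°] uniform, h=29: full span → s += 29 → s = 29.0000
seg 2 [91.5°–150°] dwell: s stays 29.0000
seg 3 [150°–360°] uniform, h=14: θ=338.3° here. β=188.3, B=210. 14·188.3/210 = 12.5533 → s = 41.5533
radial distance = base radius + s = 36 + 41.5533 = 77.5533

77.5533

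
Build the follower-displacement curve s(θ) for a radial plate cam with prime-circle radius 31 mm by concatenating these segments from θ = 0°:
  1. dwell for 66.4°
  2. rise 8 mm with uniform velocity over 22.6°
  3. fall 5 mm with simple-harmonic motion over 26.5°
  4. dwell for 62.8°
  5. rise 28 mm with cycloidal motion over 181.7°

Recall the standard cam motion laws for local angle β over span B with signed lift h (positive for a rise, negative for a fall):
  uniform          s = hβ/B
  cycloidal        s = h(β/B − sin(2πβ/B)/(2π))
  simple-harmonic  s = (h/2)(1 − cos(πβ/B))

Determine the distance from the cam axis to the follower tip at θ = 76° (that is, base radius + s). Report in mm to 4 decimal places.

seg 1 [0°–66.4°] dwell: s stays 0.0000
seg 2 [66.4°–89°] uniform, h=8: θ=76° here. β=9.6, B=22.6. 8·9.6/22.6 = 3.3982 → s = 3.3982
radial distance = base radius + s = 31 + 3.3982 = 34.3982

34.3982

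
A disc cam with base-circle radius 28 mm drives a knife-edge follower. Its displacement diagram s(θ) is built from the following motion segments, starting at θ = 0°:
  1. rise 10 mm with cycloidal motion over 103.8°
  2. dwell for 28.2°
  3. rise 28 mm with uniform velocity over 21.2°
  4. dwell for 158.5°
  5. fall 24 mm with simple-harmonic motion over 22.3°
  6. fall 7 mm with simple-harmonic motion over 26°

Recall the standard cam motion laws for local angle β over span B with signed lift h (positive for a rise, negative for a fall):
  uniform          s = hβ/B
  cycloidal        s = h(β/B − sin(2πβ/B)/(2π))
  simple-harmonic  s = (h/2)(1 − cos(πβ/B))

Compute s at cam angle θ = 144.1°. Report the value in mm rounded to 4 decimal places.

seg 1 [0°–103.8°] cycloidal, h=10: full span → s += 10 → s = 10.0000
seg 2 [103.8°–132°] dwell: s stays 10.0000
seg 3 [132°–153.2°] uniform, h=28: θ=144.1° here. β=12.1, B=21.2. 28·12.1/21.2 = 15.9811 → s = 25.9811

25.9811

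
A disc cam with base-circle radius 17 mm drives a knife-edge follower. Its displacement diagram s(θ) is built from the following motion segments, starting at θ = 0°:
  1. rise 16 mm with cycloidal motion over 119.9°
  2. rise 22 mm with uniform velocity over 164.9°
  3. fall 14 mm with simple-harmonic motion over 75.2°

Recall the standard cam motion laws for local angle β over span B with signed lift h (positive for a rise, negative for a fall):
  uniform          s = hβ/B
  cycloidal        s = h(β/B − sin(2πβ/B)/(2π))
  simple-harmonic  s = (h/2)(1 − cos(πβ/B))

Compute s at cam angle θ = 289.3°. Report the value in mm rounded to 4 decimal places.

seg 1 [0°–119.9°] cycloidal, h=16: full span → s += 16 → s = 16.0000
seg 2 [119.9°–284.8°] uniform, h=22: full span → s += 22 → s = 38.0000
seg 3 [284.8°–360°] simple-harmonic, h=-14: θ=289.3° here. β=4.5, B=75.2. -14/2·(1 − cos(π·0.0598)) = -0.1233 → s = 37.8767

37.8767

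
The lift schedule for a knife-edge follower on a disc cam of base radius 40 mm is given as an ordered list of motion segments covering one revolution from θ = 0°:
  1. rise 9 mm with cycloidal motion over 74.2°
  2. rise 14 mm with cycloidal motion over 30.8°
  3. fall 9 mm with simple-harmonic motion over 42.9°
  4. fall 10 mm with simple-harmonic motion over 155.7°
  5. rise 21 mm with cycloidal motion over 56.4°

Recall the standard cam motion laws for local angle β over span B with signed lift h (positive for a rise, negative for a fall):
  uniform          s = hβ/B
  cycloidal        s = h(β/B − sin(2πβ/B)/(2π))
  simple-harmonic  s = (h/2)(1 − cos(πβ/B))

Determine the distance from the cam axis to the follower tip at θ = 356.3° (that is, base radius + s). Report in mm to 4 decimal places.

seg 1 [0°–74.2°] cycloidal, h=9: full span → s += 9 → s = 9.0000
seg 2 [74.2°–105°] cycloidal, h=14: full span → s += 14 → s = 23.0000
seg 3 [105°–147.9°] simple-harmonic, h=-9: full span → s += -9 → s = 14.0000
seg 4 [147.9°–303.6°] simple-harmonic, h=-10: full span → s += -10 → s = 4.0000
seg 5 [303.6°–360°] cycloidal, h=21: θ=356.3° here. β=52.7, B=56.4. 21·(0.9344 − sin(2π·0.9344)/(2π)) = 20.9613 → s = 24.9613
radial distance = base radius + s = 40 + 24.9613 = 64.9613

64.9613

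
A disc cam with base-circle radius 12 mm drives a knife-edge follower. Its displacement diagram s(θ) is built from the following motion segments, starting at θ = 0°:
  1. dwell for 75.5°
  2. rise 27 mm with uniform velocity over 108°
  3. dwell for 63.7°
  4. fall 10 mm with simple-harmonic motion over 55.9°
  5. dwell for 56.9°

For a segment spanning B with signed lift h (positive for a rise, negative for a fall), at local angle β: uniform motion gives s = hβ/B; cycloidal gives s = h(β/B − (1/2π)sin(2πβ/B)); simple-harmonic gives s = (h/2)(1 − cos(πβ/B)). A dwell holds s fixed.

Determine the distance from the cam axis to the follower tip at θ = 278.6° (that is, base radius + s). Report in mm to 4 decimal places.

seg 1 [0°–75.5°] dwell: s stays 0.0000
seg 2 [75.5°–183.5°] uniform, h=27: full span → s += 27 → s = 27.0000
seg 3 [183.5°–247.2°] dwell: s stays 27.0000
seg 4 [247.2°–303.1°] simple-harmonic, h=-10: θ=278.6° here. β=31.4, B=55.9. -10/2·(1 − cos(π·0.5617)) = -5.9634 → s = 21.0366
radial distance = base radius + s = 12 + 21.0366 = 33.0366

33.0366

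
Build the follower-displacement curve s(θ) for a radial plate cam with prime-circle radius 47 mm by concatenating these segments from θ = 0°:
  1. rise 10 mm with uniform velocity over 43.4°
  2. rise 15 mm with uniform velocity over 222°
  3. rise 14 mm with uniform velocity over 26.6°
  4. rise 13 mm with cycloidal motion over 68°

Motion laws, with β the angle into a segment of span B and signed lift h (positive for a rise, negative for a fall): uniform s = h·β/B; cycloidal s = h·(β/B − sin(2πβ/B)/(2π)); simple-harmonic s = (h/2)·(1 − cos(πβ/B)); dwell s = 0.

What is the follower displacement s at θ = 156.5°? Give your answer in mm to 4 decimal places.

seg 1 [0°–43.4°] uniform, h=10: full span → s += 10 → s = 10.0000
seg 2 [43.4°–265.4°] uniform, h=15: θ=156.5° here. β=113.1, B=222. 15·113.1/222 = 7.6419 → s = 17.6419

17.6419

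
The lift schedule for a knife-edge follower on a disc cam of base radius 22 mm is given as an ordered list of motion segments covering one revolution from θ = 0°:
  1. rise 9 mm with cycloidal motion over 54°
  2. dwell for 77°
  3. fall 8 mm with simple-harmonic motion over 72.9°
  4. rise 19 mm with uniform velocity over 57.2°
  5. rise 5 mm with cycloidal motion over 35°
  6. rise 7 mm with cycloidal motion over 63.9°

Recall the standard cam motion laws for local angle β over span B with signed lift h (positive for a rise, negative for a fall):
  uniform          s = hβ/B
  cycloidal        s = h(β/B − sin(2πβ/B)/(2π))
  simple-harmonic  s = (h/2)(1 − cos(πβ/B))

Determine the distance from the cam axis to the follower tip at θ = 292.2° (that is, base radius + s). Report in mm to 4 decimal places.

seg 1 [0°–54°] cycloidal, h=9: full span → s += 9 → s = 9.0000
seg 2 [54°–131°] dwell: s stays 9.0000
seg 3 [131°–203.9°] simple-harmonic, h=-8: full span → s += -8 → s = 1.0000
seg 4 [203.9°–261.1°] uniform, h=19: full span → s += 19 → s = 20.0000
seg 5 [261.1°–296.1°] cycloidal, h=5: θ=292.2° here. β=31.1, B=35. 5·(0.8886 − sin(2π·0.8886)/(2π)) = 4.9556 → s = 24.9556
radial distance = base radius + s = 22 + 24.9556 = 46.9556

46.9556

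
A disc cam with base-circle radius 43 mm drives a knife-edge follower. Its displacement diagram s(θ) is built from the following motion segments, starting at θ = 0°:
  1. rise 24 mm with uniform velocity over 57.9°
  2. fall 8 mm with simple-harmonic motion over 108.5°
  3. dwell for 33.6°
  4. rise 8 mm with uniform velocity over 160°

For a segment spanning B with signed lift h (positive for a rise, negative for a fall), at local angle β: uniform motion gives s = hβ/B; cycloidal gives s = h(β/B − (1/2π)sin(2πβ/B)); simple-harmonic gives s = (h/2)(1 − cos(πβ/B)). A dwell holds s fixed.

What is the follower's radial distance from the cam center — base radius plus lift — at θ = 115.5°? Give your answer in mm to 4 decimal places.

seg 1 [0°–57.9°] uniform, h=24: full span → s += 24 → s = 24.0000
seg 2 [57.9°–166.4°] simple-harmonic, h=-8: θ=115.5° here. β=57.6, B=108.5. -8/2·(1 − cos(π·0.5309)) = -4.3874 → s = 19.6126
radial distance = base radius + s = 43 + 19.6126 = 62.6126

62.6126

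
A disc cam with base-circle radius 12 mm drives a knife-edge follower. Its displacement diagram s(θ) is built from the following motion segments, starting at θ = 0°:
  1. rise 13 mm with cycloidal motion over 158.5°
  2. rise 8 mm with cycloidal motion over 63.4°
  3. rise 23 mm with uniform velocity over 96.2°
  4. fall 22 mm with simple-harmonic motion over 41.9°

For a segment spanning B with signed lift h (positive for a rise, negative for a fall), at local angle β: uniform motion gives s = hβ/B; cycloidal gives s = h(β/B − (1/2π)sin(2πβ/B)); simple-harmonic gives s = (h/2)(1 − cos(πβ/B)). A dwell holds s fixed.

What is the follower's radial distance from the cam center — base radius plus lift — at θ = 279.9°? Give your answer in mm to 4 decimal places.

seg 1 [0°–158.5°] cycloidal, h=13: full span → s += 13 → s = 13.0000
seg 2 [158.5°–221.9°] cycloidal, h=8: full span → s += 8 → s = 21.0000
seg 3 [221.9°–318.1°] uniform, h=23: θ=279.9° here. β=58, B=96.2. 23·58/96.2 = 13.8669 → s = 34.8669
radial distance = base radius + s = 12 + 34.8669 = 46.8669

46.8669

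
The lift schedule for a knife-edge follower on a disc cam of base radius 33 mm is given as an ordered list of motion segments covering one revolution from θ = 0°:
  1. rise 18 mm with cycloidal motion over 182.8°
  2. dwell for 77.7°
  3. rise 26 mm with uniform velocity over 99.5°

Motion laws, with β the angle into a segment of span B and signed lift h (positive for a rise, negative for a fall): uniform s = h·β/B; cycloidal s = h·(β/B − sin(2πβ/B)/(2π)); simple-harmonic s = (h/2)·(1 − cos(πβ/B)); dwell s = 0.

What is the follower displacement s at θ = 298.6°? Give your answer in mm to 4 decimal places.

seg 1 [0°–182.8°] cycloidal, h=18: full span → s += 18 → s = 18.0000
seg 2 [182.8°–260.5°] dwell: s stays 18.0000
seg 3 [260.5°–360°] uniform, h=26: θ=298.6° here. β=38.1, B=99.5. 26·38.1/99.5 = 9.9558 → s = 27.9558

27.9558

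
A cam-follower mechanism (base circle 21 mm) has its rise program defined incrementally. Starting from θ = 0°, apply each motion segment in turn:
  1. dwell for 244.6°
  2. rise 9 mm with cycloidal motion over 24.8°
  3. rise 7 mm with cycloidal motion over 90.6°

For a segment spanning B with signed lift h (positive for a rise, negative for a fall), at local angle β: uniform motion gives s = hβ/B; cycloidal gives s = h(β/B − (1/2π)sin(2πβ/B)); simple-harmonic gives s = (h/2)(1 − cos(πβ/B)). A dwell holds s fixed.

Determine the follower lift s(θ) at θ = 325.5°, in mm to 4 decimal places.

seg 1 [0°–244.6°] dwell: s stays 0.0000
seg 2 [244.6°–269.4°] cycloidal, h=9: full span → s += 9 → s = 9.0000
seg 3 [269.4°–360°] cycloidal, h=7: θ=325.5° here. β=56.1, B=90.6. 7·(0.6192 − sin(2π·0.6192)/(2π)) = 5.0930 → s = 14.0930

14.0930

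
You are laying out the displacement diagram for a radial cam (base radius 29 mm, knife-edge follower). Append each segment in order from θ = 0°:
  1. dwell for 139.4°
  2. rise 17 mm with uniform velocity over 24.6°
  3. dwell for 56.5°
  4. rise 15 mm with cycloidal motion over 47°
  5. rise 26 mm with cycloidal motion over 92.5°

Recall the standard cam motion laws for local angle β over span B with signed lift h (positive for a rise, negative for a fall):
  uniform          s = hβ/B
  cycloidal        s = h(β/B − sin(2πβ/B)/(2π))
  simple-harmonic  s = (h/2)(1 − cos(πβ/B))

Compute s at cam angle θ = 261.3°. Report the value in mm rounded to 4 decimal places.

seg 1 [0°–139.4°] dwell: s stays 0.0000
seg 2 [139.4°–164°] uniform, h=17: full span → s += 17 → s = 17.0000
seg 3 [164°–220.5°] dwell: s stays 17.0000
seg 4 [220.5°–267.5°] cycloidal, h=15: θ=261.3° here. β=40.8, B=47. 15·(0.8681 − sin(2π·0.8681)/(2π)) = 14.7811 → s = 31.7811

31.7811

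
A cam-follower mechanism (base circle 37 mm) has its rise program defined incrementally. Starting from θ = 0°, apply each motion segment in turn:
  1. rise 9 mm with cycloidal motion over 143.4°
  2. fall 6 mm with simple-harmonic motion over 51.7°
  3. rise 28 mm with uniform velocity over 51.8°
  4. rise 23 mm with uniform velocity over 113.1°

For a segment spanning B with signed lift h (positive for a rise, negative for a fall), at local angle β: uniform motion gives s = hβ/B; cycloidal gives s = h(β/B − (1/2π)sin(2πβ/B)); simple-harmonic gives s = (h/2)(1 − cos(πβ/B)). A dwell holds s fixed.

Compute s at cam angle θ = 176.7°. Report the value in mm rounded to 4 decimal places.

seg 1 [0°–143.4°] cycloidal, h=9: full span → s += 9 → s = 9.0000
seg 2 [143.4°–195.1°] simple-harmonic, h=-6: θ=176.7° here. β=33.3, B=51.7. -6/2·(1 − cos(π·0.6441)) = -4.3122 → s = 4.6878

4.6878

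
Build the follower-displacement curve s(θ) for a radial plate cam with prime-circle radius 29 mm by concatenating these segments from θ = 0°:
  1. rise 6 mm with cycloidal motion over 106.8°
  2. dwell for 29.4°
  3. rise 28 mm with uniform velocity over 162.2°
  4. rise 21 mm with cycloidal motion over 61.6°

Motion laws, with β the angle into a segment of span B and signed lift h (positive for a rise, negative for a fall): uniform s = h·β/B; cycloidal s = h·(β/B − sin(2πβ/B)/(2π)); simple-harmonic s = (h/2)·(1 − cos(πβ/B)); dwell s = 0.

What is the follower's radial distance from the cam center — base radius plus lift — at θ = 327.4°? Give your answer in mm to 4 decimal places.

seg 1 [0°–106.8°] cycloidal, h=6: full span → s += 6 → s = 6.0000
seg 2 [106.8°–136.2°] dwell: s stays 6.0000
seg 3 [136.2°–298.4°] uniform, h=28: full span → s += 28 → s = 34.0000
seg 4 [298.4°–360°] cycloidal, h=21: θ=327.4° here. β=29, B=61.6. 21·(0.4708 − sin(2π·0.4708)/(2π)) = 9.2762 → s = 43.2762
radial distance = base radius + s = 29 + 43.2762 = 72.2762

72.2762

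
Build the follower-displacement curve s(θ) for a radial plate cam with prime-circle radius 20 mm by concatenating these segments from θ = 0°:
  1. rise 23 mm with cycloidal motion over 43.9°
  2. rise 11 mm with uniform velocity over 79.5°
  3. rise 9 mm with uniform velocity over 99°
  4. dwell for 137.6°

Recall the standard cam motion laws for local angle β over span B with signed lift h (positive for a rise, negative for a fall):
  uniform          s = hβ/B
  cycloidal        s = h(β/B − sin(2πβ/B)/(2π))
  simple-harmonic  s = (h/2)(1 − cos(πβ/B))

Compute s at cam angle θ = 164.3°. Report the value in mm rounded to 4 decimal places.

seg 1 [0°–43.9°] cycloidal, h=23: full span → s += 23 → s = 23.0000
seg 2 [43.9°–123.4°] uniform, h=11: full span → s += 11 → s = 34.0000
seg 3 [123.4°–222.4°] uniform, h=9: θ=164.3° here. β=40.9, B=99. 9·40.9/99 = 3.7182 → s = 37.7182

37.7182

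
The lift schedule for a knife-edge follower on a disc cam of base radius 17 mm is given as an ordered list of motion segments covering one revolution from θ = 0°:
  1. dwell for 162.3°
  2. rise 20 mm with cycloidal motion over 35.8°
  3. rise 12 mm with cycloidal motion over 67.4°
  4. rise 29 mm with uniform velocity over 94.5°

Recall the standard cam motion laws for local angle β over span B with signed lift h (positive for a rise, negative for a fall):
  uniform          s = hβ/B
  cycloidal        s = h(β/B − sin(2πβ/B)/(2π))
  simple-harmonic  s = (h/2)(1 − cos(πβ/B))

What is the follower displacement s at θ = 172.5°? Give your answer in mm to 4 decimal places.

seg 1 [0°–162.3°] dwell: s stays 0.0000
seg 2 [162.3°–198.1°] cycloidal, h=20: θ=172.5° here. β=10.2, B=35.8. 20·(0.2849 − sin(2π·0.2849)/(2π)) = 2.5915 → s = 2.5915

2.5915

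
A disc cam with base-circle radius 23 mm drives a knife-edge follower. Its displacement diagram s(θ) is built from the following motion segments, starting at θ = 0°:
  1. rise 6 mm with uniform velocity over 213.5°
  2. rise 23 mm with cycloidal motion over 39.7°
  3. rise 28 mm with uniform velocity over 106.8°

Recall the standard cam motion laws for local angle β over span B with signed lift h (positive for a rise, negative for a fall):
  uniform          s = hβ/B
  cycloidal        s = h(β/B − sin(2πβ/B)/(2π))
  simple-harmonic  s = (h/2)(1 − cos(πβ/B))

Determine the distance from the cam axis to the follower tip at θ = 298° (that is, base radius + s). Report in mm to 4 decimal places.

seg 1 [0°–213.5°] uniform, h=6: full span → s += 6 → s = 6.0000
seg 2 [213.5°–253.2°] cycloidal, h=23: full span → s += 23 → s = 29.0000
seg 3 [253.2°–360°] uniform, h=28: θ=298° here. β=44.8, B=106.8. 28·44.8/106.8 = 11.7453 → s = 40.7453
radial distance = base radius + s = 23 + 40.7453 = 63.7453

63.7453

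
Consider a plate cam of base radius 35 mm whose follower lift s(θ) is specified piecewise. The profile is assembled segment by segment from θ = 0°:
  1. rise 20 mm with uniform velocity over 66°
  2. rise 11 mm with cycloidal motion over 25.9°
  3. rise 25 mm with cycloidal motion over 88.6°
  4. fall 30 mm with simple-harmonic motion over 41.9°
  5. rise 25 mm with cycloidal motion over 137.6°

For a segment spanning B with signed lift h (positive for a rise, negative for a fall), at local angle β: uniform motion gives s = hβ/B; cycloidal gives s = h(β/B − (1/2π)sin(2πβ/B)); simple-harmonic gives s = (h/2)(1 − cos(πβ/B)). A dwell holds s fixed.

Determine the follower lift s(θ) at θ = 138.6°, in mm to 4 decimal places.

seg 1 [0°–66°] uniform, h=20: full span → s += 20 → s = 20.0000
seg 2 [66°–91.9°] cycloidal, h=11: full span → s += 11 → s = 31.0000
seg 3 [91.9°–180.5°] cycloidal, h=25: θ=138.6° here. β=46.7, B=88.6. 25·(0.5271 − sin(2π·0.5271)/(2π)) = 13.8511 → s = 44.8511

44.8511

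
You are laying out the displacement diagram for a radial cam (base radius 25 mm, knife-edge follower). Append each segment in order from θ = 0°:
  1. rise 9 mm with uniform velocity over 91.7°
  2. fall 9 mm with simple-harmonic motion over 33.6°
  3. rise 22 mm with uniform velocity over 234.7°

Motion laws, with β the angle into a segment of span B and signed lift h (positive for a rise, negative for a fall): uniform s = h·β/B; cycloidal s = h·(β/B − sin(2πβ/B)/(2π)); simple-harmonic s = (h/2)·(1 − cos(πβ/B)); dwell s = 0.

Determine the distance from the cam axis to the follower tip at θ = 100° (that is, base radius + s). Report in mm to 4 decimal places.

seg 1 [0°–91.7°] uniform, h=9: full span → s += 9 → s = 9.0000
seg 2 [91.7°–125.3°] simple-harmonic, h=-9: θ=100° here. β=8.3, B=33.6. -9/2·(1 − cos(π·0.2470)) = -1.2884 → s = 7.7116
radial distance = base radius + s = 25 + 7.7116 = 32.7116

32.7116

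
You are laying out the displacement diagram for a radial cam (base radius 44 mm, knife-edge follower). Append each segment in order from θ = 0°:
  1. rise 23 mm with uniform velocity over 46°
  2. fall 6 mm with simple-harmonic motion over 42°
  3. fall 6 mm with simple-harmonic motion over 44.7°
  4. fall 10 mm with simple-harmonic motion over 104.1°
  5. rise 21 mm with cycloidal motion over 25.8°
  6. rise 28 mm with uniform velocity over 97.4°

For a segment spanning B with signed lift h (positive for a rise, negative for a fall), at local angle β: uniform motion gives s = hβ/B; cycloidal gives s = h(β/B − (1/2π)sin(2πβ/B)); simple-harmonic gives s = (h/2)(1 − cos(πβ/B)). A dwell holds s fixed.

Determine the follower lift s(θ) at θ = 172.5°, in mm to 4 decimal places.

seg 1 [0°–46°] uniform, h=23: full span → s += 23 → s = 23.0000
seg 2 [46°–88°] simple-harmonic, h=-6: full span → s += -6 → s = 17.0000
seg 3 [88°–132.7°] simple-harmonic, h=-6: full span → s += -6 → s = 11.0000
seg 4 [132.7°–236.8°] simple-harmonic, h=-10: θ=172.5° here. β=39.8, B=104.1. -10/2·(1 − cos(π·0.3823)) = -3.1934 → s = 7.8066

7.8066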